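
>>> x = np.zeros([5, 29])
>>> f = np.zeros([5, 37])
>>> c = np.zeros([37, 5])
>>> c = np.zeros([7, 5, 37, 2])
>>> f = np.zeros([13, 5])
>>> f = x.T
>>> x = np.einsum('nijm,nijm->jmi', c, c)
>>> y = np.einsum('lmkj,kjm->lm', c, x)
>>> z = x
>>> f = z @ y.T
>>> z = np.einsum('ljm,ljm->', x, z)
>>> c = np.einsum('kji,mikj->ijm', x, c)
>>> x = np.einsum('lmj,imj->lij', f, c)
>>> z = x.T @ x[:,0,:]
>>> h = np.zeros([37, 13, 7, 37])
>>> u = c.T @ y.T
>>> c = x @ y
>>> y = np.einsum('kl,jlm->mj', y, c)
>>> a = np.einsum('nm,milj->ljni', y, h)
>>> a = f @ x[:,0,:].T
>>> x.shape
(37, 5, 7)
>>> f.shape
(37, 2, 7)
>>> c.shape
(37, 5, 5)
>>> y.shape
(5, 37)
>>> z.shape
(7, 5, 7)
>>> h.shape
(37, 13, 7, 37)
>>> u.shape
(7, 2, 7)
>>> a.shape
(37, 2, 37)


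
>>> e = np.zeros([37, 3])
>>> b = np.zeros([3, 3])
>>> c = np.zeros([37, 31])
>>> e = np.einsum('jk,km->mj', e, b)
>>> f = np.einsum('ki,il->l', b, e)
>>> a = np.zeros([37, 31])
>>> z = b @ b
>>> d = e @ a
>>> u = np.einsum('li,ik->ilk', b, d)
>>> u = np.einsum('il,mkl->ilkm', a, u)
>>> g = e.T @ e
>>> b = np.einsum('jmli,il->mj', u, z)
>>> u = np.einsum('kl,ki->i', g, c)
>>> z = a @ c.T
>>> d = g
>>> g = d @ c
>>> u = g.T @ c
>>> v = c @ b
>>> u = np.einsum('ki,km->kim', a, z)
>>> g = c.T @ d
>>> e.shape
(3, 37)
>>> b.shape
(31, 37)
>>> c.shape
(37, 31)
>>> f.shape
(37,)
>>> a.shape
(37, 31)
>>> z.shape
(37, 37)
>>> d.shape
(37, 37)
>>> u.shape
(37, 31, 37)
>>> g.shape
(31, 37)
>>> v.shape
(37, 37)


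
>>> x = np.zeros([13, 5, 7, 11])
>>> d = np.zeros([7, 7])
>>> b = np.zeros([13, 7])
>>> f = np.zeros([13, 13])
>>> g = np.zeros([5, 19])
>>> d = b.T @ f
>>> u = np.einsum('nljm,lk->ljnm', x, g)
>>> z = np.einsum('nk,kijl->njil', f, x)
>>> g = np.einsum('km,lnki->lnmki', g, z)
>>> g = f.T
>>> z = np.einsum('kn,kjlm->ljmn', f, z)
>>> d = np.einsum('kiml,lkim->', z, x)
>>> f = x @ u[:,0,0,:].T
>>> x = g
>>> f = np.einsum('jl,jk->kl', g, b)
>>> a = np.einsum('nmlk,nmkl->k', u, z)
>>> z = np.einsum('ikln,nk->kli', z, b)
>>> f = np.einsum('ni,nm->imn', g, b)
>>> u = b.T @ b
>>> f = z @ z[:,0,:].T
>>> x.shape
(13, 13)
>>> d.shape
()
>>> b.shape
(13, 7)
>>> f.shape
(7, 11, 7)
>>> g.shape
(13, 13)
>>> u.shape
(7, 7)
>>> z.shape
(7, 11, 5)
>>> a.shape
(11,)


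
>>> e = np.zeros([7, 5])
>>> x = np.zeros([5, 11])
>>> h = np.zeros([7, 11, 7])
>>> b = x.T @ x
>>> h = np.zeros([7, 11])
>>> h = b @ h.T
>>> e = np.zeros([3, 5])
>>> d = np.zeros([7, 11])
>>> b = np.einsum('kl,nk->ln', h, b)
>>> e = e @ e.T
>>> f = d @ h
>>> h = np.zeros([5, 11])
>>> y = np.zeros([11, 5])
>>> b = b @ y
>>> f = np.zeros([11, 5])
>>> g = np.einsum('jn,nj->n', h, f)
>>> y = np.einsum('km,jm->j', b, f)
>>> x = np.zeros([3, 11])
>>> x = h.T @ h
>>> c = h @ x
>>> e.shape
(3, 3)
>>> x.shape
(11, 11)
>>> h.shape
(5, 11)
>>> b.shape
(7, 5)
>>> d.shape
(7, 11)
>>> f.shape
(11, 5)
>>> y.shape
(11,)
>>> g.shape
(11,)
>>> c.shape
(5, 11)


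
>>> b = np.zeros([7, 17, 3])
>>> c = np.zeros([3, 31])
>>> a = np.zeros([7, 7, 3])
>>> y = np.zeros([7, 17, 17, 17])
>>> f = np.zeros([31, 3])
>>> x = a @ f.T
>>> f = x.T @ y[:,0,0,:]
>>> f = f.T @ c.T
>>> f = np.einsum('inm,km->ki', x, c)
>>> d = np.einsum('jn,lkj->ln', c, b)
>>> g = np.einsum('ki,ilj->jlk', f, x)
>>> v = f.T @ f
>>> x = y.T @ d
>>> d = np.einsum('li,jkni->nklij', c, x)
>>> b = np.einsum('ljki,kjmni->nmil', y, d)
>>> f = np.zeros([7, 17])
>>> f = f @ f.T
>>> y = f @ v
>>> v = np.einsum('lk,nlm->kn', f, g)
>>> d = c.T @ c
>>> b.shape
(31, 3, 17, 7)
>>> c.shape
(3, 31)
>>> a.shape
(7, 7, 3)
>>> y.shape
(7, 7)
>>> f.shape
(7, 7)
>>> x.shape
(17, 17, 17, 31)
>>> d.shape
(31, 31)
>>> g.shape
(31, 7, 3)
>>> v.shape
(7, 31)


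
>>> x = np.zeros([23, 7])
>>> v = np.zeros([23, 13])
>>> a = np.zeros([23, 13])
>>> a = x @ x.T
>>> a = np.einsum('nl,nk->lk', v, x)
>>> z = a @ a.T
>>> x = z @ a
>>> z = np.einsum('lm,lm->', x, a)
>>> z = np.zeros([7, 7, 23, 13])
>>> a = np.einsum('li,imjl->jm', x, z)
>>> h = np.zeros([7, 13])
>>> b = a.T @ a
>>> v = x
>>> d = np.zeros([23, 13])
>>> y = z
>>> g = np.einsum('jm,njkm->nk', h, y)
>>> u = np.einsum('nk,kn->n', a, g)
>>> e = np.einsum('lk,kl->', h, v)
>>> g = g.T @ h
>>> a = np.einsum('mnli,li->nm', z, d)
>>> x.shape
(13, 7)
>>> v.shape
(13, 7)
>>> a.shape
(7, 7)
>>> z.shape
(7, 7, 23, 13)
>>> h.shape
(7, 13)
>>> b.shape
(7, 7)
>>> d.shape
(23, 13)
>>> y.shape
(7, 7, 23, 13)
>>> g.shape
(23, 13)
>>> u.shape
(23,)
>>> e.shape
()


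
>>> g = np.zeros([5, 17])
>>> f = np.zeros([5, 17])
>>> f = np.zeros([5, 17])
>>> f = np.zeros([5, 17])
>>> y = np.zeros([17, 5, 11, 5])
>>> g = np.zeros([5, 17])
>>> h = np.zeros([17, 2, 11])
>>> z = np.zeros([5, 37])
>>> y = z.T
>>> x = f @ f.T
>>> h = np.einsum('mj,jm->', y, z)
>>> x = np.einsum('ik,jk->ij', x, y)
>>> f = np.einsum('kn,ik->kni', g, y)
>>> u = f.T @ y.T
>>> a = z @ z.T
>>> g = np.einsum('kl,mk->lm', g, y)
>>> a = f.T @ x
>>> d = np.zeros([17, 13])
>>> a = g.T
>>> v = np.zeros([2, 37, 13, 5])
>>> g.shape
(17, 37)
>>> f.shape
(5, 17, 37)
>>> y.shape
(37, 5)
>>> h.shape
()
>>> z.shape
(5, 37)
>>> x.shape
(5, 37)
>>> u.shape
(37, 17, 37)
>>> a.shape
(37, 17)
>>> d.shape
(17, 13)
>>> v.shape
(2, 37, 13, 5)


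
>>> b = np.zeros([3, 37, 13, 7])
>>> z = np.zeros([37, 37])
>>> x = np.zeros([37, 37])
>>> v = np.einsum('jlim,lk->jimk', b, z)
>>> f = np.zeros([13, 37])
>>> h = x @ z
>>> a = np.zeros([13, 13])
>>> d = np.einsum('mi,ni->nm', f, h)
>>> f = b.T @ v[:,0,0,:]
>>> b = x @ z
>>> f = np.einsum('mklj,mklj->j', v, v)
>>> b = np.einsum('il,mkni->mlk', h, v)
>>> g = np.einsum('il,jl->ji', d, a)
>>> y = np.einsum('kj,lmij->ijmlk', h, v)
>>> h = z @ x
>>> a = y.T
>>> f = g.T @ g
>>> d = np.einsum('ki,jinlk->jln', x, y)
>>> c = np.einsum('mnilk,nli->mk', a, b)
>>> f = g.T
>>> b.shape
(3, 37, 13)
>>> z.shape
(37, 37)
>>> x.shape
(37, 37)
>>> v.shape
(3, 13, 7, 37)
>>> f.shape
(37, 13)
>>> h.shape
(37, 37)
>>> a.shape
(37, 3, 13, 37, 7)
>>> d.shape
(7, 3, 13)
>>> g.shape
(13, 37)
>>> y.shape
(7, 37, 13, 3, 37)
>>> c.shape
(37, 7)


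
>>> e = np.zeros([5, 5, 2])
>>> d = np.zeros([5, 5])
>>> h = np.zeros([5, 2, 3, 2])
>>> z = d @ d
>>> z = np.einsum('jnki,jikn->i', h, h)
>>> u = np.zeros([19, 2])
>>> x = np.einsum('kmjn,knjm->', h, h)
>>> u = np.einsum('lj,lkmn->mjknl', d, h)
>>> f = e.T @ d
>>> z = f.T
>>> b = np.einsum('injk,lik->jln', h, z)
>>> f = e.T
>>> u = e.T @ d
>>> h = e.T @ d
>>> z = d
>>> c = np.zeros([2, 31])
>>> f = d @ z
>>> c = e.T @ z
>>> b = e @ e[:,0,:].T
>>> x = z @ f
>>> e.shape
(5, 5, 2)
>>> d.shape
(5, 5)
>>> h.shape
(2, 5, 5)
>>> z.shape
(5, 5)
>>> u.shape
(2, 5, 5)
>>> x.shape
(5, 5)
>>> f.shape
(5, 5)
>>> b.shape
(5, 5, 5)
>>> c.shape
(2, 5, 5)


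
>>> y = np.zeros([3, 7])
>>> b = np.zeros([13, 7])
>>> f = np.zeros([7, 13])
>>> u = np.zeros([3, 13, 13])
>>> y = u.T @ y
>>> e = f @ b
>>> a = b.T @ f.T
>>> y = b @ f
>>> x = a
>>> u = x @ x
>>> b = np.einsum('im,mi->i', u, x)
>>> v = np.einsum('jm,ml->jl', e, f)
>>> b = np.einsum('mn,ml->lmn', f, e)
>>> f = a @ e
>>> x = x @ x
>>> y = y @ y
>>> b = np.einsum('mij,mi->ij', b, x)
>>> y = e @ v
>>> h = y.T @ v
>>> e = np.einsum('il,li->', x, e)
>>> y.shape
(7, 13)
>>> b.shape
(7, 13)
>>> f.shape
(7, 7)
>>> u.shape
(7, 7)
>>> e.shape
()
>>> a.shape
(7, 7)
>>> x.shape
(7, 7)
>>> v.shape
(7, 13)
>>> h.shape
(13, 13)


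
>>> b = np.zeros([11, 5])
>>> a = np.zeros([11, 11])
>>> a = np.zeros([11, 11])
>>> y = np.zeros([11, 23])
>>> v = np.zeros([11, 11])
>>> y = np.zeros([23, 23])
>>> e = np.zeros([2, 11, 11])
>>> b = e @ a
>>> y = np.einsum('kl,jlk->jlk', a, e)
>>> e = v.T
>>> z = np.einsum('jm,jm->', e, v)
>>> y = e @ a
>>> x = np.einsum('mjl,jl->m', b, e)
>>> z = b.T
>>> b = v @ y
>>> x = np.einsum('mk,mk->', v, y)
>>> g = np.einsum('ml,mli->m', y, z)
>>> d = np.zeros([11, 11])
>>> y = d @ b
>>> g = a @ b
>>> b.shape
(11, 11)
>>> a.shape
(11, 11)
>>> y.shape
(11, 11)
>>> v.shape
(11, 11)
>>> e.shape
(11, 11)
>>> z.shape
(11, 11, 2)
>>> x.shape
()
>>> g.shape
(11, 11)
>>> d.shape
(11, 11)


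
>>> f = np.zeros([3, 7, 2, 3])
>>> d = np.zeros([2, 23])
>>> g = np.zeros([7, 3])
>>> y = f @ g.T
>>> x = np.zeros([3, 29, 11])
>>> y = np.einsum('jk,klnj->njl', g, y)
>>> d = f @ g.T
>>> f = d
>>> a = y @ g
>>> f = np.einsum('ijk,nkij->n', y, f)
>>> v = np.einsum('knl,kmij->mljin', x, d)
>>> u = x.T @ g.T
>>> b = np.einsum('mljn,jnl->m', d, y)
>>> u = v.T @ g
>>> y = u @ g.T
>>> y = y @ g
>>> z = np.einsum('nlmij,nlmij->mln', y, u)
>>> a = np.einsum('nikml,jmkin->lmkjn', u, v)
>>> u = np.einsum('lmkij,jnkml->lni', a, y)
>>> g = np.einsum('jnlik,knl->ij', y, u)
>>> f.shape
(3,)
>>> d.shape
(3, 7, 2, 7)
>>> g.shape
(11, 29)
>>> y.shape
(29, 2, 7, 11, 3)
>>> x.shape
(3, 29, 11)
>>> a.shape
(3, 11, 7, 7, 29)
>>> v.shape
(7, 11, 7, 2, 29)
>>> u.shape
(3, 2, 7)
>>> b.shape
(3,)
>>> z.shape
(7, 2, 29)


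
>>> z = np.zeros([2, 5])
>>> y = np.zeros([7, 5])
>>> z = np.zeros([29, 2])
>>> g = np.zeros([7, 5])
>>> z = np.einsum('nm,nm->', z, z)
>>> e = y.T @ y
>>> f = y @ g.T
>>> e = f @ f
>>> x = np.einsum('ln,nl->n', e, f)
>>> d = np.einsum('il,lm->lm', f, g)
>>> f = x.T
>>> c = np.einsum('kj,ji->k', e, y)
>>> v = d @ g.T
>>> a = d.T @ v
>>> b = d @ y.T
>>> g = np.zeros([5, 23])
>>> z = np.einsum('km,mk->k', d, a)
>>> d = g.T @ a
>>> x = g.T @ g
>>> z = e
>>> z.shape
(7, 7)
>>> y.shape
(7, 5)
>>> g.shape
(5, 23)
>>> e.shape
(7, 7)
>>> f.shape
(7,)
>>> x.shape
(23, 23)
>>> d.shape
(23, 7)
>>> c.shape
(7,)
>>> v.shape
(7, 7)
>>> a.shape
(5, 7)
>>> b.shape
(7, 7)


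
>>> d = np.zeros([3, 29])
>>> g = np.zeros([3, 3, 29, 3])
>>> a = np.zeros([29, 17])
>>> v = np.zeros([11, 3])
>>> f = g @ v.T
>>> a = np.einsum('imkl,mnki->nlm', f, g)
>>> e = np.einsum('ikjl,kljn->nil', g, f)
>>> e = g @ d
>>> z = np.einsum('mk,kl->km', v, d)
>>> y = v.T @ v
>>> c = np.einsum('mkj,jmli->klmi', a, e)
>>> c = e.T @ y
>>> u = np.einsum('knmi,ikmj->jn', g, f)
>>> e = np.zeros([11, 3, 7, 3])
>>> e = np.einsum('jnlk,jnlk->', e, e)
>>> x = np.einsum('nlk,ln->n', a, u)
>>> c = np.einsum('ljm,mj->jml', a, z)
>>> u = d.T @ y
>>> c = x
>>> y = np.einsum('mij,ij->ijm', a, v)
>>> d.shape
(3, 29)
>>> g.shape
(3, 3, 29, 3)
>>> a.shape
(3, 11, 3)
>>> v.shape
(11, 3)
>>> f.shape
(3, 3, 29, 11)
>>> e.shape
()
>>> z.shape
(3, 11)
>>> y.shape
(11, 3, 3)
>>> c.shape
(3,)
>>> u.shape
(29, 3)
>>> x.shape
(3,)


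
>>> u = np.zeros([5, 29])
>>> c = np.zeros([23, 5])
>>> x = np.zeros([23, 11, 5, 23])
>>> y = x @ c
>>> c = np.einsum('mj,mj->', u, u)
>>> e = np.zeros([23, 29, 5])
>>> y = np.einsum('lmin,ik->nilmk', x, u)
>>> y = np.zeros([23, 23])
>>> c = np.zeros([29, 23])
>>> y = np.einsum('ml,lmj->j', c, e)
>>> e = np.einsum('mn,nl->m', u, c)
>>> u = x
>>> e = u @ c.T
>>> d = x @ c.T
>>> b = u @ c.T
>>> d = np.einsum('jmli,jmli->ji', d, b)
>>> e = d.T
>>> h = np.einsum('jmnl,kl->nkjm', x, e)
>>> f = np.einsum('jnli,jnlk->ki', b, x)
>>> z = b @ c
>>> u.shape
(23, 11, 5, 23)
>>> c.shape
(29, 23)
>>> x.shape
(23, 11, 5, 23)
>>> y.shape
(5,)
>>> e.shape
(29, 23)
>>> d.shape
(23, 29)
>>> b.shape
(23, 11, 5, 29)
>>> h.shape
(5, 29, 23, 11)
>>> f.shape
(23, 29)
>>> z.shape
(23, 11, 5, 23)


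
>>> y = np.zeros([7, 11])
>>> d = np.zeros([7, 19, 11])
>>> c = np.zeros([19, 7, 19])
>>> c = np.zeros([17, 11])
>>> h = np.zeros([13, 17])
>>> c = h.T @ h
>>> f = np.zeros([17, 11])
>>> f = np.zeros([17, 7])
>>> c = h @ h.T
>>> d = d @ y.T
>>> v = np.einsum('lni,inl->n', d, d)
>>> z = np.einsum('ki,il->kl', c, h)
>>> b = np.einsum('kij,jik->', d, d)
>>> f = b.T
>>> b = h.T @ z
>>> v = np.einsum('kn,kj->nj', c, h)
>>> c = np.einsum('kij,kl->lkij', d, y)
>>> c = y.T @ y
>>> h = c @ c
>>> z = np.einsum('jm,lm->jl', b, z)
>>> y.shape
(7, 11)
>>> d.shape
(7, 19, 7)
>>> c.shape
(11, 11)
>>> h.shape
(11, 11)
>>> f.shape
()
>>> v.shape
(13, 17)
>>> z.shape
(17, 13)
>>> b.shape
(17, 17)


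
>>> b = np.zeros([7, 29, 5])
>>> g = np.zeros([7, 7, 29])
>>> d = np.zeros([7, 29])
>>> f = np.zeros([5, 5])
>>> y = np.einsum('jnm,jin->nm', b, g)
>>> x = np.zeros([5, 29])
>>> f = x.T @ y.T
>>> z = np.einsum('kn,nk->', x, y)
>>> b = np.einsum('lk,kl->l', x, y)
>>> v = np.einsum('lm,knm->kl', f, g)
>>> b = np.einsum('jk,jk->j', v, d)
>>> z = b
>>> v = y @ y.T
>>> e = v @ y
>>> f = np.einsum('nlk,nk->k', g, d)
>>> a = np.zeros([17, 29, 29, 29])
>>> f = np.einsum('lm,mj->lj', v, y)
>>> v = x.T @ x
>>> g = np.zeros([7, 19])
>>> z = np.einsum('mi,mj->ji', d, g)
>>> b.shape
(7,)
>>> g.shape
(7, 19)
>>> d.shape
(7, 29)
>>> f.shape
(29, 5)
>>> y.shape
(29, 5)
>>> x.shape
(5, 29)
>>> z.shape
(19, 29)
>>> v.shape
(29, 29)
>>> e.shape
(29, 5)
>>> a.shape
(17, 29, 29, 29)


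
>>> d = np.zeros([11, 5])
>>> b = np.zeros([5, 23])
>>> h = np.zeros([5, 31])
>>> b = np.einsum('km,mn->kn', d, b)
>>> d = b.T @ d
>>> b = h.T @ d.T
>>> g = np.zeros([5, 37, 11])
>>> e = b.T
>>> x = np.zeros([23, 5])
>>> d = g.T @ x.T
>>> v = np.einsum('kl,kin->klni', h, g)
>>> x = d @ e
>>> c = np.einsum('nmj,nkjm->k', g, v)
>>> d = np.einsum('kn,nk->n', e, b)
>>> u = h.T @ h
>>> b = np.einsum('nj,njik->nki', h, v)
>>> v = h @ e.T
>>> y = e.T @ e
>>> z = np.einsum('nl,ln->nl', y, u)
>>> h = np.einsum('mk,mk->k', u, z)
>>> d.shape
(31,)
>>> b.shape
(5, 37, 11)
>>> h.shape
(31,)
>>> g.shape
(5, 37, 11)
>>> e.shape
(23, 31)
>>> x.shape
(11, 37, 31)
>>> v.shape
(5, 23)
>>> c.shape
(31,)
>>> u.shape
(31, 31)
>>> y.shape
(31, 31)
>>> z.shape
(31, 31)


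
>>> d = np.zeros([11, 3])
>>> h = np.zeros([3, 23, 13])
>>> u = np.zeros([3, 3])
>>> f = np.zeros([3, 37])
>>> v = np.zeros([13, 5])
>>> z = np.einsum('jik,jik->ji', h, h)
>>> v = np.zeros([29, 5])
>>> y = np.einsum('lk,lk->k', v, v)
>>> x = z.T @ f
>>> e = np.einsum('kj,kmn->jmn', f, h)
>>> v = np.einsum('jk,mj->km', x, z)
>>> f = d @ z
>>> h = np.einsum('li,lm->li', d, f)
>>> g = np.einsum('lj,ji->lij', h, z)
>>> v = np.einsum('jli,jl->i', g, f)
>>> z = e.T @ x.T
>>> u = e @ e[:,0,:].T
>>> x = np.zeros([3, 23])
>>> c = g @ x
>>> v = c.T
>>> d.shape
(11, 3)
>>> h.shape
(11, 3)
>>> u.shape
(37, 23, 37)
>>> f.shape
(11, 23)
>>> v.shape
(23, 23, 11)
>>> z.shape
(13, 23, 23)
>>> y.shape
(5,)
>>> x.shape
(3, 23)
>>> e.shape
(37, 23, 13)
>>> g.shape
(11, 23, 3)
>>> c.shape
(11, 23, 23)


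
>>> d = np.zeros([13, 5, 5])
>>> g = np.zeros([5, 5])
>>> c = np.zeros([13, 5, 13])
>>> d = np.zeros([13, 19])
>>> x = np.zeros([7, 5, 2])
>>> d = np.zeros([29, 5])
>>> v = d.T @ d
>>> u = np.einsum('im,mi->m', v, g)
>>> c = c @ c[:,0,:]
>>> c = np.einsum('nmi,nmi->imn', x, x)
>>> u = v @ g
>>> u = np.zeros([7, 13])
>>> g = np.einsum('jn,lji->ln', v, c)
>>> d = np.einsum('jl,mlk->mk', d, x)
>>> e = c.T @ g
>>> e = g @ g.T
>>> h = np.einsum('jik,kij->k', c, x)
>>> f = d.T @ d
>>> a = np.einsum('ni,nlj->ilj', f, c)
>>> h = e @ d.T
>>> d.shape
(7, 2)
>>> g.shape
(2, 5)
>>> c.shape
(2, 5, 7)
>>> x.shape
(7, 5, 2)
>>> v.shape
(5, 5)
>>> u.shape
(7, 13)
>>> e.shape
(2, 2)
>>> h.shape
(2, 7)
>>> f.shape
(2, 2)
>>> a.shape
(2, 5, 7)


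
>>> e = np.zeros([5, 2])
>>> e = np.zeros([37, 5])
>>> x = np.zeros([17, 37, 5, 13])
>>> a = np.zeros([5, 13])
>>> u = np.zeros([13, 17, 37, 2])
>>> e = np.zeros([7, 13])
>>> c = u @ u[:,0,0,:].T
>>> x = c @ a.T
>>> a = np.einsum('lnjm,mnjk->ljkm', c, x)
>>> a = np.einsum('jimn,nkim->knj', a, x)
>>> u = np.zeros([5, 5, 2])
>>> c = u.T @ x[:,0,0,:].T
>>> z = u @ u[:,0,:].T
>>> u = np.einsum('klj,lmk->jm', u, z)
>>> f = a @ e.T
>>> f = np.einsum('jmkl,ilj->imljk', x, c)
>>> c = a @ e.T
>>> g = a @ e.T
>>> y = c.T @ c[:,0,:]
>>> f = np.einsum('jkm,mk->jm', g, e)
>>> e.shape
(7, 13)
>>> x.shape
(13, 17, 37, 5)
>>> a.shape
(17, 13, 13)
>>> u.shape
(2, 5)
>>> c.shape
(17, 13, 7)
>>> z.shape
(5, 5, 5)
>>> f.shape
(17, 7)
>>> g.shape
(17, 13, 7)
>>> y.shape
(7, 13, 7)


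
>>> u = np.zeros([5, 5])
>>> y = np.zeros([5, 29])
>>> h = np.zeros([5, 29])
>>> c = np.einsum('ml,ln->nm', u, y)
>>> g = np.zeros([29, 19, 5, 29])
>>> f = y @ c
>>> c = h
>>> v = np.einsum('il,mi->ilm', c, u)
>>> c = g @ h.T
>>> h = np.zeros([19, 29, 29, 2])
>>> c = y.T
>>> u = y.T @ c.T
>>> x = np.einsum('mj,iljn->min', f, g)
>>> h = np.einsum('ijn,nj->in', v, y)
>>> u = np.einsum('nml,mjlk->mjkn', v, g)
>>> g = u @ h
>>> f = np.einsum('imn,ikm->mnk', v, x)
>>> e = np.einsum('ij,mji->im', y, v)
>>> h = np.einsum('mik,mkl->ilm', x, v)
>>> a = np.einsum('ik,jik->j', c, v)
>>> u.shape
(29, 19, 29, 5)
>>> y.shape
(5, 29)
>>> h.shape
(29, 5, 5)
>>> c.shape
(29, 5)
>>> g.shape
(29, 19, 29, 5)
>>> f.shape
(29, 5, 29)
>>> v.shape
(5, 29, 5)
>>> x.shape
(5, 29, 29)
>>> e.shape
(5, 5)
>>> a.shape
(5,)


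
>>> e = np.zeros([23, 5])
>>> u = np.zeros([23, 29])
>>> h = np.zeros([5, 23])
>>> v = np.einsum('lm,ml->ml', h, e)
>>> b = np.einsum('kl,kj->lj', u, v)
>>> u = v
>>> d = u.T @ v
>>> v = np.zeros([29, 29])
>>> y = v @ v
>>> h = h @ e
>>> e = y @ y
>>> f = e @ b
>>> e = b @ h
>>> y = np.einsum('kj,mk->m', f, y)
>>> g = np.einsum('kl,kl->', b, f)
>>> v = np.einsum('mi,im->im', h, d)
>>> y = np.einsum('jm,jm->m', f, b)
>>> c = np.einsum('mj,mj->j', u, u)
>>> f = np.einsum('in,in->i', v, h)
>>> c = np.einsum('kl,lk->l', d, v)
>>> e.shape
(29, 5)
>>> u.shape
(23, 5)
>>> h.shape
(5, 5)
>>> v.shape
(5, 5)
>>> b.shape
(29, 5)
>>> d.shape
(5, 5)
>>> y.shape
(5,)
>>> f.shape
(5,)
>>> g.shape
()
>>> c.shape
(5,)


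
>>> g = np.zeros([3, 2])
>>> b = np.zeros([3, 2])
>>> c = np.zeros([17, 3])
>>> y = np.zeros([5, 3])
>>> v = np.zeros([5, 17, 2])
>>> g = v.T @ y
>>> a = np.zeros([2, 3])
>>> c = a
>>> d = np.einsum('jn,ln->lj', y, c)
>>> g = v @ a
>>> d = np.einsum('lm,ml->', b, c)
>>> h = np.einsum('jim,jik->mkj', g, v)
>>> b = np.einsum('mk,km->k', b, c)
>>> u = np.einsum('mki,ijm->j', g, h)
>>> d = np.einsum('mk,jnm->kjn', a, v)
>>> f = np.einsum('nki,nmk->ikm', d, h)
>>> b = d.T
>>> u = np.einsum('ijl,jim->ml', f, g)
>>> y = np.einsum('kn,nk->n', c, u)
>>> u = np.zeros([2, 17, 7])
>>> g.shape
(5, 17, 3)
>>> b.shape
(17, 5, 3)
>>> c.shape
(2, 3)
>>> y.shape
(3,)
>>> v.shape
(5, 17, 2)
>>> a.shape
(2, 3)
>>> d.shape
(3, 5, 17)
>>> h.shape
(3, 2, 5)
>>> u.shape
(2, 17, 7)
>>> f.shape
(17, 5, 2)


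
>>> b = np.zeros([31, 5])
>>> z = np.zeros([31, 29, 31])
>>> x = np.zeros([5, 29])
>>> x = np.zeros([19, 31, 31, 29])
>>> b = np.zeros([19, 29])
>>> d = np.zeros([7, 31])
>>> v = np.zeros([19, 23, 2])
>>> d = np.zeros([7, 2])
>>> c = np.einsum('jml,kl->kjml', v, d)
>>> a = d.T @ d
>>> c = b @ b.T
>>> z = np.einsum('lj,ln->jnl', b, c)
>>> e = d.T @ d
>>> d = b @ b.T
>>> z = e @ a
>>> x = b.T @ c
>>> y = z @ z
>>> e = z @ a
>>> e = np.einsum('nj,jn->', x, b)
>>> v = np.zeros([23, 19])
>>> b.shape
(19, 29)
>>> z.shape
(2, 2)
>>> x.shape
(29, 19)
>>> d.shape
(19, 19)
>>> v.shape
(23, 19)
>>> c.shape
(19, 19)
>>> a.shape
(2, 2)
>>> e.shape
()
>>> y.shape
(2, 2)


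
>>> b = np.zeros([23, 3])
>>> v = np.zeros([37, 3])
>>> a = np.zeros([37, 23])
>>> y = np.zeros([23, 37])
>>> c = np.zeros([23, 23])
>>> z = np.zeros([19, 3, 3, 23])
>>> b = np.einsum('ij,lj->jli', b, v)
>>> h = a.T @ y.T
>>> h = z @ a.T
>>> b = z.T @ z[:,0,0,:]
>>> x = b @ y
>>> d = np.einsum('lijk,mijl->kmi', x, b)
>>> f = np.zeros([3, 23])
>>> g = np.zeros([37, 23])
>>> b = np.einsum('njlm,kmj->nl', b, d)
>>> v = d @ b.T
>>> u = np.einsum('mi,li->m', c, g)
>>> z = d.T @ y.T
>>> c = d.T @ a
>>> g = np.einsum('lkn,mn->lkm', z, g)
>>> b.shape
(23, 3)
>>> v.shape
(37, 23, 23)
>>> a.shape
(37, 23)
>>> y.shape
(23, 37)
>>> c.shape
(3, 23, 23)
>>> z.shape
(3, 23, 23)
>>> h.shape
(19, 3, 3, 37)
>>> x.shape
(23, 3, 3, 37)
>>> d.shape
(37, 23, 3)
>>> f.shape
(3, 23)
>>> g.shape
(3, 23, 37)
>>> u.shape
(23,)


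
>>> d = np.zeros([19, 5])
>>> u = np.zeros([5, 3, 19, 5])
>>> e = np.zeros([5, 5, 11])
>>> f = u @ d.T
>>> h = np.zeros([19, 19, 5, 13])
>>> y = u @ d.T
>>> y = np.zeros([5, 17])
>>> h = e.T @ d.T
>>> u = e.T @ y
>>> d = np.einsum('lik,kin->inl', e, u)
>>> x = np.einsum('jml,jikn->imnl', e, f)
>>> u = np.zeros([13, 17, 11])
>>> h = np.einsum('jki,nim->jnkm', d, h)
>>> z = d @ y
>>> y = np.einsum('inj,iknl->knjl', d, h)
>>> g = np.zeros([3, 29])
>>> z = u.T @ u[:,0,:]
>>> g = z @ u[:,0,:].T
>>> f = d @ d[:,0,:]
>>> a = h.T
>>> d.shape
(5, 17, 5)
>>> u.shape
(13, 17, 11)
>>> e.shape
(5, 5, 11)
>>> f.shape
(5, 17, 5)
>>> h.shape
(5, 11, 17, 19)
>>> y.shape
(11, 17, 5, 19)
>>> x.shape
(3, 5, 19, 11)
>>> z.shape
(11, 17, 11)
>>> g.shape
(11, 17, 13)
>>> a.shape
(19, 17, 11, 5)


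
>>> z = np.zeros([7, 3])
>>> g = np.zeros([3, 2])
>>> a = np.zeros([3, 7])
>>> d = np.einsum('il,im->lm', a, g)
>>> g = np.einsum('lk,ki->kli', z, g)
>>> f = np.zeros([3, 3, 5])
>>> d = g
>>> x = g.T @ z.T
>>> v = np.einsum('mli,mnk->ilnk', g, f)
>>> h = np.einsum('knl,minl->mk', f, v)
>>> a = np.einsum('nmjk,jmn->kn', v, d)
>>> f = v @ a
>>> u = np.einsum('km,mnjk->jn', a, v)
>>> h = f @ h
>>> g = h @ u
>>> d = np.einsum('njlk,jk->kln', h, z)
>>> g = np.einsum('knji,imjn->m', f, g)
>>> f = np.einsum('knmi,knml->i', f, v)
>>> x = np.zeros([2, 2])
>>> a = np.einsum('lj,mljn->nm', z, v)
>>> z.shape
(7, 3)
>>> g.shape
(7,)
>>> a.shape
(5, 2)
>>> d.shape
(3, 3, 2)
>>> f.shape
(2,)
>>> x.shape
(2, 2)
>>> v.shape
(2, 7, 3, 5)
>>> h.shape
(2, 7, 3, 3)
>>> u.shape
(3, 7)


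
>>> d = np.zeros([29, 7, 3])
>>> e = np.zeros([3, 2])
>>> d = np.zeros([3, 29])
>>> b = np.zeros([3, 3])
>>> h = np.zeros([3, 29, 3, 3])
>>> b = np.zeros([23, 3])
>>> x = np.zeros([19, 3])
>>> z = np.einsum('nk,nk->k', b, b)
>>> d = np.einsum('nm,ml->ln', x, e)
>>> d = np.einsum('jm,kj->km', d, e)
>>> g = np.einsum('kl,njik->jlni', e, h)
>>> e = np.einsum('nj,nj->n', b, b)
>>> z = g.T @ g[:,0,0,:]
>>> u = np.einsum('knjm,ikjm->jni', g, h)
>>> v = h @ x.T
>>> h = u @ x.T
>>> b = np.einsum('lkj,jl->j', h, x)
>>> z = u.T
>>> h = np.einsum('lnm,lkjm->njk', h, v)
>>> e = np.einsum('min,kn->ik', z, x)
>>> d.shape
(3, 19)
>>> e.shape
(2, 19)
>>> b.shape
(19,)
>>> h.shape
(2, 3, 29)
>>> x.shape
(19, 3)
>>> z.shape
(3, 2, 3)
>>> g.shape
(29, 2, 3, 3)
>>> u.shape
(3, 2, 3)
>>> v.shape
(3, 29, 3, 19)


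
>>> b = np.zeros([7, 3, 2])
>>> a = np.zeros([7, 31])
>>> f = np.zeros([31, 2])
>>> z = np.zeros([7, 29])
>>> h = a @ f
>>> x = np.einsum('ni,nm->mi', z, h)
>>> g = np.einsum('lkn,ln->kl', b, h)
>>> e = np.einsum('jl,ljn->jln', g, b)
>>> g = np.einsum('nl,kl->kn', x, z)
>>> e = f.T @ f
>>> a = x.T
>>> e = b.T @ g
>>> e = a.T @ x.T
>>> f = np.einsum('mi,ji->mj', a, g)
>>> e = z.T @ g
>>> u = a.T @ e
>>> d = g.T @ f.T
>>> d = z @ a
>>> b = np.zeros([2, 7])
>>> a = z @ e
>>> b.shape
(2, 7)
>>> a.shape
(7, 2)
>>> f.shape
(29, 7)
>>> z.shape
(7, 29)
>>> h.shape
(7, 2)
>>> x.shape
(2, 29)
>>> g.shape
(7, 2)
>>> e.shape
(29, 2)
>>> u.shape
(2, 2)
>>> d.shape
(7, 2)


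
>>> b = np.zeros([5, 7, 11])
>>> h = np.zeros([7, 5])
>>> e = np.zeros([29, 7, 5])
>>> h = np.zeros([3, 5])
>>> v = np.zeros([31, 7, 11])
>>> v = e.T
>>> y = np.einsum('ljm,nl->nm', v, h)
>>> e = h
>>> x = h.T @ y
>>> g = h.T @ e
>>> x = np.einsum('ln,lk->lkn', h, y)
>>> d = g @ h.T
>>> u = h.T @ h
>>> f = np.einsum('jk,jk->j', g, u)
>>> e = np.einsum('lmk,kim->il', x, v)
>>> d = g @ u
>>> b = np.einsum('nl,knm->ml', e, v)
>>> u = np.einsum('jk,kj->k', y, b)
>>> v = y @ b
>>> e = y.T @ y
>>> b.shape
(29, 3)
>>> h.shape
(3, 5)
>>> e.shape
(29, 29)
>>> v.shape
(3, 3)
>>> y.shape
(3, 29)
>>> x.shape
(3, 29, 5)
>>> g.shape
(5, 5)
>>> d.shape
(5, 5)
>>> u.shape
(29,)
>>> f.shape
(5,)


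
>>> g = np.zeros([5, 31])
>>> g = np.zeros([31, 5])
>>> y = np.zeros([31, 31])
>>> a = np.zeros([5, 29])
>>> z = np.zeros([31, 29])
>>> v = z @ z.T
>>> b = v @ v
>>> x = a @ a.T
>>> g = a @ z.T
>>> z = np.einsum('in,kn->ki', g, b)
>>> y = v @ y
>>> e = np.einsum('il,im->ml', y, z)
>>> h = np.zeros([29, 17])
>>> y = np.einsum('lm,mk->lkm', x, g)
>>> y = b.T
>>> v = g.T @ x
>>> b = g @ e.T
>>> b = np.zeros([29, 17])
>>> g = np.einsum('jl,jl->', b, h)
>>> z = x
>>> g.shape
()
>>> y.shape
(31, 31)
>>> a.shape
(5, 29)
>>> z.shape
(5, 5)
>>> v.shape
(31, 5)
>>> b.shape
(29, 17)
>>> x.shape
(5, 5)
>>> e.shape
(5, 31)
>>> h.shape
(29, 17)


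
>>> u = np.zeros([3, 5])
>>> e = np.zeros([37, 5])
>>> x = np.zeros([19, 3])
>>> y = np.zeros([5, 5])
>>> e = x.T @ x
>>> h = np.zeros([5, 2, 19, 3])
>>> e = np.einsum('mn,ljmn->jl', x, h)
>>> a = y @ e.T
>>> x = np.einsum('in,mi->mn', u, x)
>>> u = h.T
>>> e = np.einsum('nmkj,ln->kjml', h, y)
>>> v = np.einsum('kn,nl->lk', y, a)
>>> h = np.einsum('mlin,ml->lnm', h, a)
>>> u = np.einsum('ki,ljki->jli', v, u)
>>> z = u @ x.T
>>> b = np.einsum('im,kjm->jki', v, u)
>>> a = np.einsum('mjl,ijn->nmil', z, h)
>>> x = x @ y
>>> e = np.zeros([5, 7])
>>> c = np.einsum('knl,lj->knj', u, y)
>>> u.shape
(19, 3, 5)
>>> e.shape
(5, 7)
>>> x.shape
(19, 5)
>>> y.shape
(5, 5)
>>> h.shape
(2, 3, 5)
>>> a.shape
(5, 19, 2, 19)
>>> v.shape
(2, 5)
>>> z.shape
(19, 3, 19)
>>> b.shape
(3, 19, 2)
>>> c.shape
(19, 3, 5)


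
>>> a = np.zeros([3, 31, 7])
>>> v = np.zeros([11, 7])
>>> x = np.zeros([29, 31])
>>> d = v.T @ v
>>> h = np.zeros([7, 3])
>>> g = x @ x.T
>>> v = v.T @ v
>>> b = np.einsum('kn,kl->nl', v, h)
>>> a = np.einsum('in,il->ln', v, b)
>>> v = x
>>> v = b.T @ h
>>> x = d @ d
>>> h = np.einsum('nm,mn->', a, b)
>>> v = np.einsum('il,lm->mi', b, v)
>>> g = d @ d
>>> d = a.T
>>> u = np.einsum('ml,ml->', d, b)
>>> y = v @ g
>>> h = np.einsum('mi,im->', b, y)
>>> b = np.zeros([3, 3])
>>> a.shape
(3, 7)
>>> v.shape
(3, 7)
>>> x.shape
(7, 7)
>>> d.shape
(7, 3)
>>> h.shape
()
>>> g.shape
(7, 7)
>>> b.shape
(3, 3)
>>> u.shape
()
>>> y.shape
(3, 7)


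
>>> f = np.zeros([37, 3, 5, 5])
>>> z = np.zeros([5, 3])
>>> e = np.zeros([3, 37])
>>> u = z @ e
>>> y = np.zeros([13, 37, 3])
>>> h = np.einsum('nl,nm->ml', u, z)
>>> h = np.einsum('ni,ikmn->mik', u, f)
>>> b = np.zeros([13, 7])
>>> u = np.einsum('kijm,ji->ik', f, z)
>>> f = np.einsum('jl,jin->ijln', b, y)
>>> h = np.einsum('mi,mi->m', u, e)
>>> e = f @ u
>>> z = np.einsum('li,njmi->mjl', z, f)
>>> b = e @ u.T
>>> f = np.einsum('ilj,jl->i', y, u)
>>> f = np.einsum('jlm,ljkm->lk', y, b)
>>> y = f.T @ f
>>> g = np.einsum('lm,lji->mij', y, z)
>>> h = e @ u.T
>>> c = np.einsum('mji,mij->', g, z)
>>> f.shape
(37, 7)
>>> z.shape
(7, 13, 5)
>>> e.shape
(37, 13, 7, 37)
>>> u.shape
(3, 37)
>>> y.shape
(7, 7)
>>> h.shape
(37, 13, 7, 3)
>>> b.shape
(37, 13, 7, 3)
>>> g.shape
(7, 5, 13)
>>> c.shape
()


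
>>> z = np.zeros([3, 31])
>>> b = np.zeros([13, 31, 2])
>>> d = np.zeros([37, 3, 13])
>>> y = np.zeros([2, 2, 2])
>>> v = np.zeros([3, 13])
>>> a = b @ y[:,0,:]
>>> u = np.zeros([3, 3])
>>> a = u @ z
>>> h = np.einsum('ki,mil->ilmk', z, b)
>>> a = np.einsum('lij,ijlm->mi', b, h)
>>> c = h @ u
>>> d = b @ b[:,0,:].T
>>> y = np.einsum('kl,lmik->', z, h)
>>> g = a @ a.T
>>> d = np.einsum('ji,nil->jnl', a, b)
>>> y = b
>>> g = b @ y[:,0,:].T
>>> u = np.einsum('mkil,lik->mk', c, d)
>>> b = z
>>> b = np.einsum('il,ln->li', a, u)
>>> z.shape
(3, 31)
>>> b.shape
(31, 3)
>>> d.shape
(3, 13, 2)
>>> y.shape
(13, 31, 2)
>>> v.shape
(3, 13)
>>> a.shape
(3, 31)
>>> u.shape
(31, 2)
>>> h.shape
(31, 2, 13, 3)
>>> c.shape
(31, 2, 13, 3)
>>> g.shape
(13, 31, 13)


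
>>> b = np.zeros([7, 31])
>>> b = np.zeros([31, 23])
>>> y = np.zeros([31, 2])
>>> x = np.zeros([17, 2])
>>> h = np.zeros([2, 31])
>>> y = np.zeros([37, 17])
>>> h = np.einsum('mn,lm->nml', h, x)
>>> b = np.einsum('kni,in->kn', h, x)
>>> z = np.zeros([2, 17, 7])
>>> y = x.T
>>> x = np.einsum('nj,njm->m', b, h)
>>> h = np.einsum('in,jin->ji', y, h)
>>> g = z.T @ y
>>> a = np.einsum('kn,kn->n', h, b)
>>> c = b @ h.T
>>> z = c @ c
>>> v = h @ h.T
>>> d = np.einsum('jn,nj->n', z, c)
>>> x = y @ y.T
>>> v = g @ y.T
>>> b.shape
(31, 2)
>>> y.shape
(2, 17)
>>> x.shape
(2, 2)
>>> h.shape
(31, 2)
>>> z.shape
(31, 31)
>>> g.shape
(7, 17, 17)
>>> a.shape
(2,)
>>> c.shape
(31, 31)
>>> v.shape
(7, 17, 2)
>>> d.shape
(31,)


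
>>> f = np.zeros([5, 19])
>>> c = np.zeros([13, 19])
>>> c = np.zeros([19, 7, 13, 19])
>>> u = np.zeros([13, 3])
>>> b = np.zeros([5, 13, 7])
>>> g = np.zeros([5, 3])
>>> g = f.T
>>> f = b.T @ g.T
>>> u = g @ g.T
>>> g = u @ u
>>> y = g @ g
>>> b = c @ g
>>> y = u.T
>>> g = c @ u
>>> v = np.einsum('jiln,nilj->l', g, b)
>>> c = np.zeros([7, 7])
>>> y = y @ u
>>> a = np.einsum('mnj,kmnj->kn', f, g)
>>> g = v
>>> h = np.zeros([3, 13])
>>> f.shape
(7, 13, 19)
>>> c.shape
(7, 7)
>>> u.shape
(19, 19)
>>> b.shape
(19, 7, 13, 19)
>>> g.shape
(13,)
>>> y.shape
(19, 19)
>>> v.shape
(13,)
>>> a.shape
(19, 13)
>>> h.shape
(3, 13)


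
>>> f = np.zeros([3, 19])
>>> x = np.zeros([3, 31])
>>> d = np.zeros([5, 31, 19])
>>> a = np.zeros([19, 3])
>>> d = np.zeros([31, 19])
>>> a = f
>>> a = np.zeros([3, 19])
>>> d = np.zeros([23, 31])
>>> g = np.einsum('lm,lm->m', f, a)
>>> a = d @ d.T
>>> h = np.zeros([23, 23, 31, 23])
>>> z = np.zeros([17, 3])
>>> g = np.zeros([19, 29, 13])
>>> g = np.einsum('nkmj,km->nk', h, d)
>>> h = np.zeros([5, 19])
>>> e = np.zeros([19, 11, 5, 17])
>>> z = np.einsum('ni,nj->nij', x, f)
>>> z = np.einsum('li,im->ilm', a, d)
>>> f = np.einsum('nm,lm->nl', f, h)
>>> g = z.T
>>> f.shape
(3, 5)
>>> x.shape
(3, 31)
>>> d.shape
(23, 31)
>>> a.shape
(23, 23)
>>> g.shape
(31, 23, 23)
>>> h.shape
(5, 19)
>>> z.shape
(23, 23, 31)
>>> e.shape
(19, 11, 5, 17)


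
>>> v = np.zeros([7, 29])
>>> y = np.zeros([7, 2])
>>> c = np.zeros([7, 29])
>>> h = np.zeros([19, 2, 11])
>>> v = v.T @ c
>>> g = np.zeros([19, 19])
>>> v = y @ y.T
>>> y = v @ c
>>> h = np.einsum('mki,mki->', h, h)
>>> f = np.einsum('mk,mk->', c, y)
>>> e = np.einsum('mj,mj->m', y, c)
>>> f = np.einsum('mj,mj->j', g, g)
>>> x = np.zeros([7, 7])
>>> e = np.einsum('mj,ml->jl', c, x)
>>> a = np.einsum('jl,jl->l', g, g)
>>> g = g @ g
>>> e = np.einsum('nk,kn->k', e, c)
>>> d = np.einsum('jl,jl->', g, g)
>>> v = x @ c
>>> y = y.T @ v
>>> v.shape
(7, 29)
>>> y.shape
(29, 29)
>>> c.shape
(7, 29)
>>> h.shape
()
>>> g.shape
(19, 19)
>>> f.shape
(19,)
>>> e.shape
(7,)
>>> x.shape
(7, 7)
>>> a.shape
(19,)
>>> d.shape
()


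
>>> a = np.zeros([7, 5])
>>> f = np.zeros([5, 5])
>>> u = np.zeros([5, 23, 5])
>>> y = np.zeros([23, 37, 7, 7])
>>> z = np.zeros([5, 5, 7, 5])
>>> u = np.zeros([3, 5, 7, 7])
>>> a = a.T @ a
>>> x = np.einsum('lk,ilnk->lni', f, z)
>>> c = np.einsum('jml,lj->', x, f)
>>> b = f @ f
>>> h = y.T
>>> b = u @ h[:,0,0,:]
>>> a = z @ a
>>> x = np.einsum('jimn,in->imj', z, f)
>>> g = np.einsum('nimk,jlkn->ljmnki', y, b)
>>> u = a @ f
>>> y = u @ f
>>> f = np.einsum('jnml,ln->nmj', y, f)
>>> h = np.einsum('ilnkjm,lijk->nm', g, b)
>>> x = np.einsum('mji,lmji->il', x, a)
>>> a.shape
(5, 5, 7, 5)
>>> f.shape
(5, 7, 5)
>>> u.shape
(5, 5, 7, 5)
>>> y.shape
(5, 5, 7, 5)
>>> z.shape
(5, 5, 7, 5)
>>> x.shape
(5, 5)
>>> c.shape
()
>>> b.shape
(3, 5, 7, 23)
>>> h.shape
(7, 37)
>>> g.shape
(5, 3, 7, 23, 7, 37)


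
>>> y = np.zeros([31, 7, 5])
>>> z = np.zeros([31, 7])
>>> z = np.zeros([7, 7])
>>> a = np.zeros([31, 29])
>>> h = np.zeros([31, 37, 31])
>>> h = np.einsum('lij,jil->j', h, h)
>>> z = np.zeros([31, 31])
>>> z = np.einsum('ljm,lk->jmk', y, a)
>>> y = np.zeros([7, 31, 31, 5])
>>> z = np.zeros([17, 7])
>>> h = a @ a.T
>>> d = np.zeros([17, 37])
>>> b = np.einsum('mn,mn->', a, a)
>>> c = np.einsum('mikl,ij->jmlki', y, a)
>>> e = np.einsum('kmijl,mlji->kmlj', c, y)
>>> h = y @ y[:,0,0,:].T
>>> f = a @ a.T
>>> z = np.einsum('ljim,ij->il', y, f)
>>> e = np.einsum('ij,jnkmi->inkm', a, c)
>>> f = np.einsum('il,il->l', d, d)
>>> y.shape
(7, 31, 31, 5)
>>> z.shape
(31, 7)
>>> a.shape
(31, 29)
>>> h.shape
(7, 31, 31, 7)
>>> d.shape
(17, 37)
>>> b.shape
()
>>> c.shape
(29, 7, 5, 31, 31)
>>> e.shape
(31, 7, 5, 31)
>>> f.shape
(37,)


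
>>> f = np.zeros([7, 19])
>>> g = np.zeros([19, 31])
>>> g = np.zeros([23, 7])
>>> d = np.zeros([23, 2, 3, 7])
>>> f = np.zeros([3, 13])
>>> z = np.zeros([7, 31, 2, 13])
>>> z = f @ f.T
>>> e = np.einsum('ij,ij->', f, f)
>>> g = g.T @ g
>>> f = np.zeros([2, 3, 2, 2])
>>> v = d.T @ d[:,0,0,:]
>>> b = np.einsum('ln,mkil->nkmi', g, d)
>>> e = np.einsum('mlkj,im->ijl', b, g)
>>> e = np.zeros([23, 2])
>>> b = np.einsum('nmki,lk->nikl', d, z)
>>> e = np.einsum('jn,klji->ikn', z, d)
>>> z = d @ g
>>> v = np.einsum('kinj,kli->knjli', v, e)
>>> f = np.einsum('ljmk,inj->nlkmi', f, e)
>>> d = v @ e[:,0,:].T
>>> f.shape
(23, 2, 2, 2, 7)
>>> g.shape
(7, 7)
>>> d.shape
(7, 2, 7, 23, 7)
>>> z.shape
(23, 2, 3, 7)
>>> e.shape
(7, 23, 3)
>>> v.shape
(7, 2, 7, 23, 3)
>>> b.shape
(23, 7, 3, 3)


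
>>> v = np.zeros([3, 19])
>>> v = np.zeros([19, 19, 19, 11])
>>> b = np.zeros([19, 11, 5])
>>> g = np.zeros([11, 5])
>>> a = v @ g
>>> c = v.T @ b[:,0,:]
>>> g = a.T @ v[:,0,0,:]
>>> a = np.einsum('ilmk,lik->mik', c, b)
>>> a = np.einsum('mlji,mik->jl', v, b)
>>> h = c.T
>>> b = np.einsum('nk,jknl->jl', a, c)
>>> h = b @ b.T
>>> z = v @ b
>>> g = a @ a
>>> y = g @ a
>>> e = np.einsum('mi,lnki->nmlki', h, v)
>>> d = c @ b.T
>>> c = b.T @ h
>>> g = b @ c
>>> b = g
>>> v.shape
(19, 19, 19, 11)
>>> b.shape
(11, 11)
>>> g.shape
(11, 11)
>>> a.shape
(19, 19)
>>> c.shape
(5, 11)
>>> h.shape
(11, 11)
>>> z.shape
(19, 19, 19, 5)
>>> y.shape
(19, 19)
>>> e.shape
(19, 11, 19, 19, 11)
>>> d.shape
(11, 19, 19, 11)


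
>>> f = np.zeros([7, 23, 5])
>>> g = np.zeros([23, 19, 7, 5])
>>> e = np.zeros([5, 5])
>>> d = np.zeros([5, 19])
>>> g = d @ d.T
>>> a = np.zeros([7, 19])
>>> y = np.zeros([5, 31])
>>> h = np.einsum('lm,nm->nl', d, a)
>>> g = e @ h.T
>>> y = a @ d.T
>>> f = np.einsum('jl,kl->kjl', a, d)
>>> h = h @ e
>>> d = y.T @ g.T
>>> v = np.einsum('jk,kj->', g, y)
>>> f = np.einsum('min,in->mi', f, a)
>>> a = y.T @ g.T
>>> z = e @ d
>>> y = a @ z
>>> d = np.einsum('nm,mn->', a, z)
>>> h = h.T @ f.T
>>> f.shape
(5, 7)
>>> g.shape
(5, 7)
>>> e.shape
(5, 5)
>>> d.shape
()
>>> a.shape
(5, 5)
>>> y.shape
(5, 5)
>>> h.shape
(5, 5)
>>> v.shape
()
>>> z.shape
(5, 5)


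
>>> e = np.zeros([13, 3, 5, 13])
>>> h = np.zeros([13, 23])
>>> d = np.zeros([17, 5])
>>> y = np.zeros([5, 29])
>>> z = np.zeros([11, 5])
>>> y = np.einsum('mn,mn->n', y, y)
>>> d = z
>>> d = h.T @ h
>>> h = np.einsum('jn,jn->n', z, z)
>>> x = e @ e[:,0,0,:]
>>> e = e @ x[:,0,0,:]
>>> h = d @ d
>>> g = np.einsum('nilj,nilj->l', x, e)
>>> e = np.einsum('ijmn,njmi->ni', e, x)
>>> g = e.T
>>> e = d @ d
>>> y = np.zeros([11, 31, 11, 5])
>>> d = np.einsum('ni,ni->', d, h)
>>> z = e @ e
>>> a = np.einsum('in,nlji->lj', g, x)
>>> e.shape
(23, 23)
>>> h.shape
(23, 23)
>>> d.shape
()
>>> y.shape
(11, 31, 11, 5)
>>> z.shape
(23, 23)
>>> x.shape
(13, 3, 5, 13)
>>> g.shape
(13, 13)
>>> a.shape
(3, 5)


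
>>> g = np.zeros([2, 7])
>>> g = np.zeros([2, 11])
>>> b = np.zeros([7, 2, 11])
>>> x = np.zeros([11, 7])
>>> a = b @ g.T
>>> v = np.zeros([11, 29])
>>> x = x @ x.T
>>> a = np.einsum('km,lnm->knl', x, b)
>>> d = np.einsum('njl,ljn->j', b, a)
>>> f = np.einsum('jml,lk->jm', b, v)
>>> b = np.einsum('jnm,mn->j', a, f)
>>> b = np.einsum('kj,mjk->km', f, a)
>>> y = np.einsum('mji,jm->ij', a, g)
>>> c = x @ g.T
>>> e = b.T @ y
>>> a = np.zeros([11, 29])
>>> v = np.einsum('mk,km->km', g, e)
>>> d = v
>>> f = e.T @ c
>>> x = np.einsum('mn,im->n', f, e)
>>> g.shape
(2, 11)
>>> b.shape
(7, 11)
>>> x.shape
(2,)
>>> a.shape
(11, 29)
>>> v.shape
(11, 2)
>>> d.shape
(11, 2)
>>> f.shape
(2, 2)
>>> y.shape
(7, 2)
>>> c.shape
(11, 2)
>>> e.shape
(11, 2)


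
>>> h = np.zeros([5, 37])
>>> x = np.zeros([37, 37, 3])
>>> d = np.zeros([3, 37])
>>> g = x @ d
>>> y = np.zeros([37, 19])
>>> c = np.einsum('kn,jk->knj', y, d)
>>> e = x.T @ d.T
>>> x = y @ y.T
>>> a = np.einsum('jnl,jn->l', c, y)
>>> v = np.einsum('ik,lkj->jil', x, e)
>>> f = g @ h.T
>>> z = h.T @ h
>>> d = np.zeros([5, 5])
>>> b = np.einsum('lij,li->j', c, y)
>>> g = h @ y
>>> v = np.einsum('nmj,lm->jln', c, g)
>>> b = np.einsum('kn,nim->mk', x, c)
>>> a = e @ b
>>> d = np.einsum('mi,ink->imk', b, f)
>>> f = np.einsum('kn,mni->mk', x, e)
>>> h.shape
(5, 37)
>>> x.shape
(37, 37)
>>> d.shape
(37, 3, 5)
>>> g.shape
(5, 19)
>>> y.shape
(37, 19)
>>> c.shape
(37, 19, 3)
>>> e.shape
(3, 37, 3)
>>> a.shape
(3, 37, 37)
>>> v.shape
(3, 5, 37)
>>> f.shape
(3, 37)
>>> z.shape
(37, 37)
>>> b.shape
(3, 37)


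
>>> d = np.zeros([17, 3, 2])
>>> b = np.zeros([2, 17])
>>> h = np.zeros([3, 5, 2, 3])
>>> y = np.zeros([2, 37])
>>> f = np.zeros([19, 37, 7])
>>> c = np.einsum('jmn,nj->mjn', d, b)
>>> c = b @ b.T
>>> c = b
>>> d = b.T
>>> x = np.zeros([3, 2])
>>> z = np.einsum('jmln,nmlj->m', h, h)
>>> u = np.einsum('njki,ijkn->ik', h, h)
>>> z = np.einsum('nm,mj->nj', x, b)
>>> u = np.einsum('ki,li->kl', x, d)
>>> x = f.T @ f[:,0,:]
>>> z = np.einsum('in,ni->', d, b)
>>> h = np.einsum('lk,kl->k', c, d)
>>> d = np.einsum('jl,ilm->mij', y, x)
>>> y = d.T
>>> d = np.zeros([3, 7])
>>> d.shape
(3, 7)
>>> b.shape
(2, 17)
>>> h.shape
(17,)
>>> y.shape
(2, 7, 7)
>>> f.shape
(19, 37, 7)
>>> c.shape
(2, 17)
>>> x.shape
(7, 37, 7)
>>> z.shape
()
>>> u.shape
(3, 17)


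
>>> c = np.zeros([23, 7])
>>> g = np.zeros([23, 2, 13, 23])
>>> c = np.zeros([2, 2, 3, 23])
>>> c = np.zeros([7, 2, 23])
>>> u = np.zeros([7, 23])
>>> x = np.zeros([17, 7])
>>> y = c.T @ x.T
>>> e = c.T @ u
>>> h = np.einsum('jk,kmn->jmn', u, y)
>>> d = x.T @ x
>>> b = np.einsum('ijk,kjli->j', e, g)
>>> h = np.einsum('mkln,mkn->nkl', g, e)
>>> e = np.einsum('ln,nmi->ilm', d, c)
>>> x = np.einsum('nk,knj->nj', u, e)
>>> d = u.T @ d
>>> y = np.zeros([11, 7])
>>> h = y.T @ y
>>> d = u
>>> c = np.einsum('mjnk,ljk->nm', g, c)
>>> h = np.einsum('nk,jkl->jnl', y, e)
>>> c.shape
(13, 23)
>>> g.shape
(23, 2, 13, 23)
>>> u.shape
(7, 23)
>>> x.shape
(7, 2)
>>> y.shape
(11, 7)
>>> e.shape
(23, 7, 2)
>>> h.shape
(23, 11, 2)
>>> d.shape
(7, 23)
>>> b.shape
(2,)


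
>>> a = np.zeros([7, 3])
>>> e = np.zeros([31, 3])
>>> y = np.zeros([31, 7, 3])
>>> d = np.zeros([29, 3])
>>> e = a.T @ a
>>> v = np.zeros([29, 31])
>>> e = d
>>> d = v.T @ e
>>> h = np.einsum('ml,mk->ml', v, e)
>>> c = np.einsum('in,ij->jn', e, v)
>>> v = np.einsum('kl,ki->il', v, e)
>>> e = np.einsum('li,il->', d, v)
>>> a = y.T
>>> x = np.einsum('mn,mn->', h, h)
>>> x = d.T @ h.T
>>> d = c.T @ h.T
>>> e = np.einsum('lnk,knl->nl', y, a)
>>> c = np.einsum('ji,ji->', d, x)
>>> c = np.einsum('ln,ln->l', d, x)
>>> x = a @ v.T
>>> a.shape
(3, 7, 31)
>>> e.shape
(7, 31)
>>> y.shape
(31, 7, 3)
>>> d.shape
(3, 29)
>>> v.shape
(3, 31)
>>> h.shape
(29, 31)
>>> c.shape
(3,)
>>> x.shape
(3, 7, 3)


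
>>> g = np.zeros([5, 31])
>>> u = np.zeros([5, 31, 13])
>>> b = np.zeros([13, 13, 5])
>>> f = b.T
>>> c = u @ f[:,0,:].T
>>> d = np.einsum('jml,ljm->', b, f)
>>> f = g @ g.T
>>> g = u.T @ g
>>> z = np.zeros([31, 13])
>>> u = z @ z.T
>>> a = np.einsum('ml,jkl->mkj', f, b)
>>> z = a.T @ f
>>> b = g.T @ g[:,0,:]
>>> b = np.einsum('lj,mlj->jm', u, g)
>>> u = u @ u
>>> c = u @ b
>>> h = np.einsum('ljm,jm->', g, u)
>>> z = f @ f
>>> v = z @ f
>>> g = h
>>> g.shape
()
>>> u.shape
(31, 31)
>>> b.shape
(31, 13)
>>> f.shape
(5, 5)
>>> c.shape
(31, 13)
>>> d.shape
()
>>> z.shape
(5, 5)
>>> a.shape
(5, 13, 13)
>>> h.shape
()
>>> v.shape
(5, 5)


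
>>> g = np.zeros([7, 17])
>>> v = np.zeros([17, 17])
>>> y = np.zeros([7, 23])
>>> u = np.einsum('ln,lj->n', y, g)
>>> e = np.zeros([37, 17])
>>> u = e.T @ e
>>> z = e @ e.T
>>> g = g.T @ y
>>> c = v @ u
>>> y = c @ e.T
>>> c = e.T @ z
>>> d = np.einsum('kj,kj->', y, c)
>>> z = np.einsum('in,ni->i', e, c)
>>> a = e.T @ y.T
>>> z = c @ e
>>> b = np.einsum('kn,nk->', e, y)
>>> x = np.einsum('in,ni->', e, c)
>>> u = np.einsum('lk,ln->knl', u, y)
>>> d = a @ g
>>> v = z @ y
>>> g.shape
(17, 23)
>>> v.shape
(17, 37)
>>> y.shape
(17, 37)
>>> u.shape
(17, 37, 17)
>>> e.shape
(37, 17)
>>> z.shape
(17, 17)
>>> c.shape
(17, 37)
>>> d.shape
(17, 23)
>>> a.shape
(17, 17)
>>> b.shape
()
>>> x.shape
()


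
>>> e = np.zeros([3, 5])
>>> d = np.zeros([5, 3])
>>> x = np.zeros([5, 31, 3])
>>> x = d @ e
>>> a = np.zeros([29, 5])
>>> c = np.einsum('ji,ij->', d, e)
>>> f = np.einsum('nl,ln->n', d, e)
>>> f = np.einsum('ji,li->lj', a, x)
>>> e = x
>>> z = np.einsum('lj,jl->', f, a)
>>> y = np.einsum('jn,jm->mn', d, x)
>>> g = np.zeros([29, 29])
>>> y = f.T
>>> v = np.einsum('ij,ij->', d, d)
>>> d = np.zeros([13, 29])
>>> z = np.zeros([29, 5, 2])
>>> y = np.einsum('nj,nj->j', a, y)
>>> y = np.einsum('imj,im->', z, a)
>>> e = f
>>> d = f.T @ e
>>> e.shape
(5, 29)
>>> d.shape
(29, 29)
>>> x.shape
(5, 5)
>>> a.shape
(29, 5)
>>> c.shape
()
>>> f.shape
(5, 29)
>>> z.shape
(29, 5, 2)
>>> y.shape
()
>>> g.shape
(29, 29)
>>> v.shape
()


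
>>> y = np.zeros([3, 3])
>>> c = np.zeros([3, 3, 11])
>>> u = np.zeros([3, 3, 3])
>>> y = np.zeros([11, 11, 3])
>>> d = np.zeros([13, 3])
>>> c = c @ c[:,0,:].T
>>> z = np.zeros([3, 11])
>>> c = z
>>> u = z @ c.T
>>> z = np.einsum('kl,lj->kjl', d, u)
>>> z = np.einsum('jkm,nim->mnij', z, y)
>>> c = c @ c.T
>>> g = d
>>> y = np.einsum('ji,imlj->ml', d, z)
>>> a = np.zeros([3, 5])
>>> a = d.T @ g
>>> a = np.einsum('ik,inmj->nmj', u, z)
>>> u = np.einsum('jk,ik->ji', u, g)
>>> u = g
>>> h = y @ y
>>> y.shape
(11, 11)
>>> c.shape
(3, 3)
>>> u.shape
(13, 3)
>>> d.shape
(13, 3)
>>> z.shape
(3, 11, 11, 13)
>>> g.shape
(13, 3)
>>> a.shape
(11, 11, 13)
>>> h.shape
(11, 11)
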